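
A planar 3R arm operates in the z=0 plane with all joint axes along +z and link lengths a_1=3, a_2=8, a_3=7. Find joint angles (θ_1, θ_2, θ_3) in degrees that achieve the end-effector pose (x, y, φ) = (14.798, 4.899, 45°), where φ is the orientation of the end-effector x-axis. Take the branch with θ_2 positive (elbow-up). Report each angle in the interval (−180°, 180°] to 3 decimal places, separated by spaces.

-45.010 60.013 29.997

wrist centre = target − a_3·(cos φ, sin φ) = (9.8483, -0.0507)
cos θ_2 = (96.9907−3²−8²)/(2·3·8) = 0.4998; θ_2 = 60.0129° (elbow-up)
β = atan2(-0.0507,9.8483) = -0.2952°; ψ = atan2(6.9291,6.9984) = 44.7147°
θ_1 = β − ψ = -45.0100°
θ_3 = φ − θ_1 − θ_2 = 29.9971° (wrapped to (-180°,180°])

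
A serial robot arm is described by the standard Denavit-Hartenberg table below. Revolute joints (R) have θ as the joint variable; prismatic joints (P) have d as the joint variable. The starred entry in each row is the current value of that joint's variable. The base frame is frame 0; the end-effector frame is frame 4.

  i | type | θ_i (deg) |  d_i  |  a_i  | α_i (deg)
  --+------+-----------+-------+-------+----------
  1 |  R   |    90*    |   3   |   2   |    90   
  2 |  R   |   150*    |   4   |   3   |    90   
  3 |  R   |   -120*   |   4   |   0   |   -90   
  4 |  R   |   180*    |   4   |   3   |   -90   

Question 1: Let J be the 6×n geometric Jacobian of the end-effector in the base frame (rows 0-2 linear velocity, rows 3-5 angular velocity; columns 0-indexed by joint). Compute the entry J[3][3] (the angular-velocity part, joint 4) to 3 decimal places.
-0.500

axis z_3 = (-0.5000,-0.7500,0.4330); lever o_n−o_3 = (0.5981,-4.2990,2.4821)
cross product → J_v[:, 3] = (0.0000,1.5000,2.5981)
J_ω[:, 3] = z_3
entry J[3][3] = -0.5000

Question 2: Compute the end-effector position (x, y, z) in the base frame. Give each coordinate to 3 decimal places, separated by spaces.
after link 1: o_1 = (0.0000, 2.0000, 3.0000)
after link 2: o_2 = (4.0000, -0.5981, 4.5000)
after link 3: o_3 = (4.0000, 1.4019, 7.9641)
after link 4: o_4 = (4.5981, -2.8971, 10.4462)

4.598 -2.897 10.446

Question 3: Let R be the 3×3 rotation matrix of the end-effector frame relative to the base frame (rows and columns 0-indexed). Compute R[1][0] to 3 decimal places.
End-effector x-axis (col 0 of R) = (0.8660,-0.4330,0.2500)
R[1][0] = -0.4330

-0.433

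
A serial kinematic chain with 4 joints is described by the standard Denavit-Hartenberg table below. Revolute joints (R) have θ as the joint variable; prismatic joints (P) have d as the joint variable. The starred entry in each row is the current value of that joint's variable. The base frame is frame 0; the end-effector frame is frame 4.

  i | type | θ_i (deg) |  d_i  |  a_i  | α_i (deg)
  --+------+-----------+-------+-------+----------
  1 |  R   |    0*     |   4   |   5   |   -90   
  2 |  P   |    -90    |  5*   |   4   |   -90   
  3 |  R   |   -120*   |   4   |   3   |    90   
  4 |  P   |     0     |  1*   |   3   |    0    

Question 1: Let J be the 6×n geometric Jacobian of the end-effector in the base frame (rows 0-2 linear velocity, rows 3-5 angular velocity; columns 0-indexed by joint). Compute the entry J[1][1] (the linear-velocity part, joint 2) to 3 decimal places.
prismatic axis z_1 = (0.0000,1.0000,0.0000)
J_v[:, 1] = z_1; J_ω[:, 1] = (0,0,0)
entry J[1][1] = 1.0000

1.000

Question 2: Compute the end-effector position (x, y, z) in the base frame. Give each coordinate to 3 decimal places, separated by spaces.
after link 1: o_1 = (5.0000, 0.0000, 4.0000)
after link 2: o_2 = (5.0000, 5.0000, 8.0000)
after link 3: o_3 = (9.0000, 7.5981, 6.5000)
after link 4: o_4 = (9.0000, 9.6962, 4.1340)

9.000 9.696 4.134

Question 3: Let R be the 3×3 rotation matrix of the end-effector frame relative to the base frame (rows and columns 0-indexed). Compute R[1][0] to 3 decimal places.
End-effector x-axis (col 0 of R) = (-0.0000,0.8660,-0.5000)
R[1][0] = 0.8660

0.866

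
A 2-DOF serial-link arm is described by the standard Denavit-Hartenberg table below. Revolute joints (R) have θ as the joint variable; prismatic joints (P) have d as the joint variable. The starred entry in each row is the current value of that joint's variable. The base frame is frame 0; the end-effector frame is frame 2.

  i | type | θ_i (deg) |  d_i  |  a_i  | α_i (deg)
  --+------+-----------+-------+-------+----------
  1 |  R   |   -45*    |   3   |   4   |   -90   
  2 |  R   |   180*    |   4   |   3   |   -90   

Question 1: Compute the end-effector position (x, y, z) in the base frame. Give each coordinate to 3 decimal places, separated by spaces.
3.536 2.121 3.000

after link 1: o_1 = (2.8284, -2.8284, 3.0000)
after link 2: o_2 = (3.5355, 2.1213, 3.0000)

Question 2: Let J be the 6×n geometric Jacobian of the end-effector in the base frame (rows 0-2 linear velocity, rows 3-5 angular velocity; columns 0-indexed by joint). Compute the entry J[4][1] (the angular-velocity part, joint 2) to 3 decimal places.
0.707

axis z_1 = (0.7071,0.7071,0.0000); lever o_n−o_1 = (0.7071,4.9497,0.0000)
cross product → J_v[:, 1] = (-0.0000,0.0000,3.0000)
J_ω[:, 1] = z_1
entry J[4][1] = 0.7071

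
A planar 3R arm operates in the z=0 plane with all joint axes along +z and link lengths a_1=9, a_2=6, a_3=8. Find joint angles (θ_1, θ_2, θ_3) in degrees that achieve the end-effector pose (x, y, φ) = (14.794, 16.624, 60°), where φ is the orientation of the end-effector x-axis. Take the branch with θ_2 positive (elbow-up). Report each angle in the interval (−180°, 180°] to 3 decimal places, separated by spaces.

29.995 30.013 -0.007

wrist centre = target − a_3·(cos φ, sin φ) = (10.7940, 9.6958)
cos θ_2 = (210.5189−9²−6²)/(2·9·6) = 0.8659; θ_2 = 30.0126° (elbow-up)
β = atan2(9.6958,10.7940) = 41.9320°; ψ = atan2(3.0011,14.1955) = 11.9374°
θ_1 = β − ψ = 29.9946°
θ_3 = φ − θ_1 − θ_2 = -0.0072° (wrapped to (-180°,180°])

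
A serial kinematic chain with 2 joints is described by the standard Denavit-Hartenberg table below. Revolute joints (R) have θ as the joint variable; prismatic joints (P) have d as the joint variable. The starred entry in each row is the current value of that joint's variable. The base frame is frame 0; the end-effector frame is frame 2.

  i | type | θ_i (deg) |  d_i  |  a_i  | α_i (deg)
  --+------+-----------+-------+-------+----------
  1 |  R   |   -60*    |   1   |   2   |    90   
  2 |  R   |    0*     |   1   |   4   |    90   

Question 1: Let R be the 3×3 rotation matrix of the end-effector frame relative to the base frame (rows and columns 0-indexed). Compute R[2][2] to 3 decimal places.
End-effector z-axis (col 2 of R) = (-0.0000,-0.0000,-1.0000)
R[2][2] = -1.0000

-1.000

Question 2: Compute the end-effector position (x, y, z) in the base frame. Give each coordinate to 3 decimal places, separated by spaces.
2.134 -5.696 1.000

after link 1: o_1 = (1.0000, -1.7321, 1.0000)
after link 2: o_2 = (2.1340, -5.6962, 1.0000)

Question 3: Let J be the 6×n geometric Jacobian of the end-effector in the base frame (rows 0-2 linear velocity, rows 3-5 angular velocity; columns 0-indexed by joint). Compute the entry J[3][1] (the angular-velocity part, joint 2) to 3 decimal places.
axis z_1 = (-0.8660,-0.5000,0.0000); lever o_n−o_1 = (1.1340,-3.9641,0.0000)
cross product → J_v[:, 1] = (0.0000,0.0000,4.0000)
J_ω[:, 1] = z_1
entry J[3][1] = -0.8660

-0.866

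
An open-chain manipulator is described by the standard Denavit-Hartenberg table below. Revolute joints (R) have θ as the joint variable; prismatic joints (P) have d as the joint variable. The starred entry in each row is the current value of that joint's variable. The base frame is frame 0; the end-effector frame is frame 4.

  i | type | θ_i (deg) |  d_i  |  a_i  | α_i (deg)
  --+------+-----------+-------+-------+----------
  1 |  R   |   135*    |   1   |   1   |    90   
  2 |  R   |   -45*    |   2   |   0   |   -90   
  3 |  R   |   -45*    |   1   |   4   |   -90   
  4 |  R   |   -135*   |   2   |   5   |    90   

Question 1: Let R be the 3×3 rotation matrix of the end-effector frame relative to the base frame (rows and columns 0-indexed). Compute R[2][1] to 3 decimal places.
End-effector y-axis (col 1 of R) = (-0.8536,-0.1464,-0.5000)
R[2][1] = -0.5000

-0.500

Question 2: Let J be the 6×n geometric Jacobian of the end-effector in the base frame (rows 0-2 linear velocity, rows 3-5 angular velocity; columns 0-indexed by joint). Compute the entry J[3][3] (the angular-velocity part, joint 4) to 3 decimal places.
-0.854

axis z_3 = (-0.8536,-0.1464,-0.5000); lever o_n−o_3 = (-3.9926,-1.5429,3.2678)
cross product → J_v[:, 3] = (-1.2500,4.7855,0.7322)
J_ω[:, 3] = z_3
entry J[3][3] = -0.8536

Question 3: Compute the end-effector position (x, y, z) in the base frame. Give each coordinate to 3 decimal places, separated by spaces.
after link 1: o_1 = (-0.7071, 0.7071, 1.0000)
after link 2: o_2 = (0.7071, 2.1213, 1.0000)
after link 3: o_3 = (0.7929, 6.0355, -0.2929)
after link 4: o_4 = (-3.1997, 4.4926, 2.9749)

-3.200 4.493 2.975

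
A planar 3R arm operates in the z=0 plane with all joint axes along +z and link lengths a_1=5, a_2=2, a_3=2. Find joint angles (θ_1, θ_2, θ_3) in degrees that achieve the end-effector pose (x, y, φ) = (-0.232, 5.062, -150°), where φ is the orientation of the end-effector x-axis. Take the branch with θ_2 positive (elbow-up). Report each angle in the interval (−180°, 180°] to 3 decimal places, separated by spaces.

wrist centre = target − a_3·(cos φ, sin φ) = (1.5001, 6.0620)
cos θ_2 = (38.9980−5²−2²)/(2·5·2) = 0.4999; θ_2 = 60.0066° (elbow-up)
β = atan2(6.0620,1.5001) = 76.1013°; ψ = atan2(1.7322,5.9998) = 16.1036°
θ_1 = β − ψ = 59.9976°
θ_3 = φ − θ_1 − θ_2 = 89.9957° (wrapped to (-180°,180°])

59.998 60.007 89.996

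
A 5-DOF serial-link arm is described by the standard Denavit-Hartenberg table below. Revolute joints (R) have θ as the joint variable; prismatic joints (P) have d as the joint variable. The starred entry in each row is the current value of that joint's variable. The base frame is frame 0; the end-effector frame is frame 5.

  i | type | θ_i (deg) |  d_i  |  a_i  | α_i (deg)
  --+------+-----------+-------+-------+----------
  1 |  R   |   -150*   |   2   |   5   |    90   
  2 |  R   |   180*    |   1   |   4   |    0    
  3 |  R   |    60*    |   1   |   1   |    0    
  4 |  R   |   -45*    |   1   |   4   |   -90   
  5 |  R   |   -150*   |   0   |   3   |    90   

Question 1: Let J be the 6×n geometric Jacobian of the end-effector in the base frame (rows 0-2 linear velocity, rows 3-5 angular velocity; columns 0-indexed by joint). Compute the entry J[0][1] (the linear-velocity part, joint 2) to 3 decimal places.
-1.064

axis z_1 = (-0.5000,0.8660,0.0000); lever o_n−o_1 = (2.8198,6.8242,-1.2289)
cross product → J_v[:, 1] = (-1.0642,-0.6144,-5.8542)
J_ω[:, 1] = z_1
entry J[0][1] = -1.0642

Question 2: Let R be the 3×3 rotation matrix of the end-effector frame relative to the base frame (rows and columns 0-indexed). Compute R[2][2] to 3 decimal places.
0.129

End-effector z-axis (col 2 of R) = (0.0148,-0.9915,0.1294)
R[2][2] = 0.1294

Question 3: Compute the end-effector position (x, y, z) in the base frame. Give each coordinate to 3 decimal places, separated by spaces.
after link 1: o_1 = (-4.3301, -2.5000, 2.0000)
after link 2: o_2 = (-1.3660, 0.3660, 2.0000)
after link 3: o_3 = (-1.4330, 1.4821, 1.1340)
after link 4: o_4 = (1.4131, 4.2799, 0.0987)
after link 5: o_5 = (-1.5103, 4.3242, 0.7711)

-1.510 4.324 0.771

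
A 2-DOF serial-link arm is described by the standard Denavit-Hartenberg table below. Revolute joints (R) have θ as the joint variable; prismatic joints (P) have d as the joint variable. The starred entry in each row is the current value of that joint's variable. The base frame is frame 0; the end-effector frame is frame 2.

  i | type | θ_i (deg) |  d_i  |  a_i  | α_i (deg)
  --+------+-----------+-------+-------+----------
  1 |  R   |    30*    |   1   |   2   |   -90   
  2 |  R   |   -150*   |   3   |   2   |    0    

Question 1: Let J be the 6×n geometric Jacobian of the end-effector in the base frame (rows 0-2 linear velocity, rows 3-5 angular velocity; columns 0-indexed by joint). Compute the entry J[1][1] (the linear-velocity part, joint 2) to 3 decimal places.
axis z_1 = (-0.5000,0.8660,0.0000); lever o_n−o_1 = (-3.0000,1.7321,1.0000)
cross product → J_v[:, 1] = (0.8660,0.5000,1.7321)
J_ω[:, 1] = z_1
entry J[1][1] = 0.5000

0.500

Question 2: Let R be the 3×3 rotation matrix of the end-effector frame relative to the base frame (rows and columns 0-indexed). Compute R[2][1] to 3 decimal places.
End-effector y-axis (col 1 of R) = (0.4330,0.2500,0.8660)
R[2][1] = 0.8660

0.866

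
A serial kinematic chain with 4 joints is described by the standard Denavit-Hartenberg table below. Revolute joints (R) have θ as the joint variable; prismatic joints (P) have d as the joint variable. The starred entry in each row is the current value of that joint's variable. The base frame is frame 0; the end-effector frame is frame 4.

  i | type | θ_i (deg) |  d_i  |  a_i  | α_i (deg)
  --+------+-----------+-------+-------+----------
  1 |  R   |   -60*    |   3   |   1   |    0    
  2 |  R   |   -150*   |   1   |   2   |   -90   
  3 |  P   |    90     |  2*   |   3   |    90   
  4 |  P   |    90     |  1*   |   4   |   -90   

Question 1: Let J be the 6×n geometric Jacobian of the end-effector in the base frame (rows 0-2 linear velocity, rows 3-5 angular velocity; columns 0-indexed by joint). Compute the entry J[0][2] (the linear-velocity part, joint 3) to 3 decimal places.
-0.500

prismatic axis z_2 = (-0.5000,-0.8660,0.0000)
J_v[:, 2] = z_2; J_ω[:, 2] = (0,0,0)
entry J[0][2] = -0.5000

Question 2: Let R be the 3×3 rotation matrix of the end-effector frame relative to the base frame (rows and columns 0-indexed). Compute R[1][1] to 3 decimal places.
-0.500

End-effector y-axis (col 1 of R) = (0.8660,-0.5000,0.0000)
R[1][1] = -0.5000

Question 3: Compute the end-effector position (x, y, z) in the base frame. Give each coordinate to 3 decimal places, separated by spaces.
-5.098 -4.562 1.000

after link 1: o_1 = (0.5000, -0.8660, 3.0000)
after link 2: o_2 = (-1.2321, 0.1340, 4.0000)
after link 3: o_3 = (-2.2321, -1.5981, 1.0000)
after link 4: o_4 = (-5.0981, -4.5622, 1.0000)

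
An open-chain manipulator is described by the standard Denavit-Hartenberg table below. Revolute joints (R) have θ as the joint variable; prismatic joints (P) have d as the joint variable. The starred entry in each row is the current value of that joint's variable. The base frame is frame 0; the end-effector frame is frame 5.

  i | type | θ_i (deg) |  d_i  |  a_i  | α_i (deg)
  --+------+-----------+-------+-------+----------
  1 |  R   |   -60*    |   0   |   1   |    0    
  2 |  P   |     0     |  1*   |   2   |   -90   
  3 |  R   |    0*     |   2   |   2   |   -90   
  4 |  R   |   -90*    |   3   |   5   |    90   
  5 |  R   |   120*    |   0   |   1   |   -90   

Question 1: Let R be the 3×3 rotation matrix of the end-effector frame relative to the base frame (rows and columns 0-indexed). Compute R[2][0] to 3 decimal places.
-0.866

End-effector x-axis (col 0 of R) = (-0.4330,-0.2500,-0.8660)
R[2][0] = -0.8660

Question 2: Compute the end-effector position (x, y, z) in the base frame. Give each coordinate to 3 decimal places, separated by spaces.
after link 1: o_1 = (0.5000, -0.8660, 0.0000)
after link 2: o_2 = (1.5000, -2.5981, 1.0000)
after link 3: o_3 = (4.2321, -3.3301, 1.0000)
after link 4: o_4 = (8.5622, -0.8301, -2.0000)
after link 5: o_5 = (8.1292, -1.0801, -2.8660)

8.129 -1.080 -2.866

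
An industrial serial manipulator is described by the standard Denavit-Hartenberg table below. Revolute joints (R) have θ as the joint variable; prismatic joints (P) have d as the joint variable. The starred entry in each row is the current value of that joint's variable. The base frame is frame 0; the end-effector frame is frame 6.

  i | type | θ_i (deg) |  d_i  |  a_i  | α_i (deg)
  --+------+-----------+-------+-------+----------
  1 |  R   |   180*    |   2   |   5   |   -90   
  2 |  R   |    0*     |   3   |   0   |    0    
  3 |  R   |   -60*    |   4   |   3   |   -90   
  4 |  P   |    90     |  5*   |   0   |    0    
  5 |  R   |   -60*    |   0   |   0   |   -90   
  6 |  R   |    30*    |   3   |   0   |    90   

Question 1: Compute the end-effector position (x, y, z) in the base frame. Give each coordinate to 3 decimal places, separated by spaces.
after link 1: o_1 = (-5.0000, 0.0000, 2.0000)
after link 2: o_2 = (-5.0000, -3.0000, 2.0000)
after link 3: o_3 = (-6.5000, -7.0000, 4.5981)
after link 4: o_4 = (-10.8301, -7.0000, 2.0981)
after link 5: o_5 = (-10.8301, -7.0000, 2.0981)
after link 6: o_6 = (-10.0801, -4.4019, 0.7990)

-10.080 -4.402 0.799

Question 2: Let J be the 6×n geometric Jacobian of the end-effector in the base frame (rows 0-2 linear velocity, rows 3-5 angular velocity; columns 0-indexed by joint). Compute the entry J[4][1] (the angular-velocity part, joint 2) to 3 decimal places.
-1.000

axis z_1 = (-0.0000,-1.0000,0.0000); lever o_n−o_1 = (-5.0801,-4.4019,-1.2010)
cross product → J_v[:, 1] = (1.2010,-0.0000,-5.0801)
J_ω[:, 1] = z_1
entry J[4][1] = -1.0000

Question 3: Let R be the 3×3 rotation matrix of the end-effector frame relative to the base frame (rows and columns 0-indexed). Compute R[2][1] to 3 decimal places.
-0.433

End-effector y-axis (col 1 of R) = (0.2500,0.8660,-0.4330)
R[2][1] = -0.4330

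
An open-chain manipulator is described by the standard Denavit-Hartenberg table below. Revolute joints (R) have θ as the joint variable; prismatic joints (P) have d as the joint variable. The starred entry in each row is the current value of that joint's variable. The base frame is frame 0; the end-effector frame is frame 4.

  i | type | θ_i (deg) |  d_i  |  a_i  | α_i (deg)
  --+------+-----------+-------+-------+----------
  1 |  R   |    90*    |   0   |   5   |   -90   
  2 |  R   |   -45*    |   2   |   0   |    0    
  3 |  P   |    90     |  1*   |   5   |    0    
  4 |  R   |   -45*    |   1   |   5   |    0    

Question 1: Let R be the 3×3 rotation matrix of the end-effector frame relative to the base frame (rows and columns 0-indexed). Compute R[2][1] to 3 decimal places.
End-effector y-axis (col 1 of R) = (-0.0000,-0.0000,-1.0000)
R[2][1] = -1.0000

-1.000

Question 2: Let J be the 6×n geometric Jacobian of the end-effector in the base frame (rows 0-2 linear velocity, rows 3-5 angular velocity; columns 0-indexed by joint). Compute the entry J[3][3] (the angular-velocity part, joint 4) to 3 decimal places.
-1.000

axis z_3 = (-1.0000,0.0000,0.0000); lever o_n−o_3 = (-1.0000,5.0000,-0.0000)
cross product → J_v[:, 3] = (-0.0000,-0.0000,-5.0000)
J_ω[:, 3] = z_3
entry J[3][3] = -1.0000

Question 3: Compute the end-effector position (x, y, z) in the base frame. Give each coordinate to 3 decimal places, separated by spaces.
-4.000 13.536 -3.536

after link 1: o_1 = (0.0000, 5.0000, 0.0000)
after link 2: o_2 = (-2.0000, 5.0000, 0.0000)
after link 3: o_3 = (-3.0000, 8.5355, -3.5355)
after link 4: o_4 = (-4.0000, 13.5355, -3.5355)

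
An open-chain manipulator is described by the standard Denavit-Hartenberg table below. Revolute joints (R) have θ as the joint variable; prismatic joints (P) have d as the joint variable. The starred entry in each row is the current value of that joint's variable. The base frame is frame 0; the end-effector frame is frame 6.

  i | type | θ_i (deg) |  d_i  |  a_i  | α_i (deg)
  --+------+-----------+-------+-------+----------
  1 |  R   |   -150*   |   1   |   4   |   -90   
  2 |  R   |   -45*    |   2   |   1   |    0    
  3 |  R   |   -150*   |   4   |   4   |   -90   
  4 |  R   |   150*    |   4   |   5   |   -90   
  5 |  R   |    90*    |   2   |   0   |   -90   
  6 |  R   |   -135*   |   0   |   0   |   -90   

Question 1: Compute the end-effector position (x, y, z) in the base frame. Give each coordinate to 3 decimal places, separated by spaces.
-1.677 -7.009 5.915

after link 1: o_1 = (-3.4641, -2.0000, 1.0000)
after link 2: o_2 = (-3.0765, -4.0856, 1.7071)
after link 3: o_3 = (2.2696, -5.6179, 0.6718)
after link 4: o_4 = (-1.7061, -5.0264, 5.6563)
after link 5: o_5 = (-1.6765, -7.0094, 5.9151)
after link 6: o_6 = (-1.6765, -7.0094, 5.9151)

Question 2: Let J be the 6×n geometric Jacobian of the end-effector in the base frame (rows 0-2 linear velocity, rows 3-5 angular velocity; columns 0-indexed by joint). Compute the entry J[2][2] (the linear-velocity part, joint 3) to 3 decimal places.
axis z_2 = (0.5000,-0.8660,0.0000); lever o_n−o_2 = (1.3999,-2.9238,4.2080)
cross product → J_v[:, 2] = (-3.6442,-2.1040,-0.2495)
J_ω[:, 2] = z_2
entry J[2][2] = -0.2495

-0.250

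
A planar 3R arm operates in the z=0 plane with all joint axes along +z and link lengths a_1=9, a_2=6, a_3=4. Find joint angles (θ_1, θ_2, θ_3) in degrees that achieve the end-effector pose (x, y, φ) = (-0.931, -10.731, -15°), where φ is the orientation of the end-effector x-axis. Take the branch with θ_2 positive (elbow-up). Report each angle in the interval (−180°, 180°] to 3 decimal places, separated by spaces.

wrist centre = target − a_3·(cos φ, sin φ) = (-4.7947, -9.6957)
cos θ_2 = (116.9962−9²−6²)/(2·9·6) = -0.0000; θ_2 = 90.0020° (elbow-up)
β = atan2(-9.6957,-4.7947) = -116.3132°; ψ = atan2(6.0000,8.9998) = 33.6907°
θ_1 = β − ψ = -150.0039°
θ_3 = φ − θ_1 − θ_2 = 45.0019° (wrapped to (-180°,180°])

-150.004 90.002 45.002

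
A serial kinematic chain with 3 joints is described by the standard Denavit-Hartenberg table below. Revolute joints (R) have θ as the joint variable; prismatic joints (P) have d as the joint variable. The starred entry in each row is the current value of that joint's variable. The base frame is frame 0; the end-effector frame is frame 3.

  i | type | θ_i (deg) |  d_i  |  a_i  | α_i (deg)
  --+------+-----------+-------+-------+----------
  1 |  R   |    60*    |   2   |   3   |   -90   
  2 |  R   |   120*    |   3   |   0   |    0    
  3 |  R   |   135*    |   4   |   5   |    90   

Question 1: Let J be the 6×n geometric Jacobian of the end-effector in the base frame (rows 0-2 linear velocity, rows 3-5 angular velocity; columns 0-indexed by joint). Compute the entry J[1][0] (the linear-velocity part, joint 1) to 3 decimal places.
axis z_0 = ẑ; lever o_n−o_0 = (-5.2092,4.9774,6.8296)
cross product → J_v[:, 0] = (-4.9774,-5.2092,0.0000)
J_ω[:, 0] = z_0
entry J[1][0] = -5.2092

-5.209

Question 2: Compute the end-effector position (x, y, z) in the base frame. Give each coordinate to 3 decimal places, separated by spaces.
after link 1: o_1 = (1.5000, 2.5981, 2.0000)
after link 2: o_2 = (-1.0981, 4.0981, 2.0000)
after link 3: o_3 = (-5.2092, 4.9774, 6.8296)

-5.209 4.977 6.830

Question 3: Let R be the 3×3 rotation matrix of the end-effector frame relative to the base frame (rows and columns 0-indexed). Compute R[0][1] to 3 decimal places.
-0.866

End-effector y-axis (col 1 of R) = (-0.8660,0.5000,0.0000)
R[0][1] = -0.8660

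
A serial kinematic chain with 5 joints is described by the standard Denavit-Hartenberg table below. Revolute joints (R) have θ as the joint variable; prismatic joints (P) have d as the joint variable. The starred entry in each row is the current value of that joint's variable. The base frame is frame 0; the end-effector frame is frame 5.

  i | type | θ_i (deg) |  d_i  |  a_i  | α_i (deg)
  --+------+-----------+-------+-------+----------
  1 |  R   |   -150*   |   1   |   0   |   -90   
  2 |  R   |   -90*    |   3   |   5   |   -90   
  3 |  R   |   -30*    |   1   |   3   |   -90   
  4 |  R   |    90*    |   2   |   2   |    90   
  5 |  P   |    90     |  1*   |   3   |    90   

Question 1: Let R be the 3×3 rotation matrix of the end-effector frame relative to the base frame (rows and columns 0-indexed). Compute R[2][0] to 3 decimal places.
End-effector x-axis (col 0 of R) = (-0.4330,0.7500,0.5000)
R[2][0] = 0.5000

0.500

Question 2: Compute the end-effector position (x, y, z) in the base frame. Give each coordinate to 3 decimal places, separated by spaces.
1.201 -0.080 11.964

after link 1: o_1 = (0.0000, 0.0000, 1.0000)
after link 2: o_2 = (1.5000, -2.5981, 6.0000)
after link 3: o_3 = (1.3840, -4.3971, 8.5981)
after link 4: o_4 = (2.2500, -1.8971, 9.5981)
after link 5: o_5 = (1.2010, -0.0801, 11.9641)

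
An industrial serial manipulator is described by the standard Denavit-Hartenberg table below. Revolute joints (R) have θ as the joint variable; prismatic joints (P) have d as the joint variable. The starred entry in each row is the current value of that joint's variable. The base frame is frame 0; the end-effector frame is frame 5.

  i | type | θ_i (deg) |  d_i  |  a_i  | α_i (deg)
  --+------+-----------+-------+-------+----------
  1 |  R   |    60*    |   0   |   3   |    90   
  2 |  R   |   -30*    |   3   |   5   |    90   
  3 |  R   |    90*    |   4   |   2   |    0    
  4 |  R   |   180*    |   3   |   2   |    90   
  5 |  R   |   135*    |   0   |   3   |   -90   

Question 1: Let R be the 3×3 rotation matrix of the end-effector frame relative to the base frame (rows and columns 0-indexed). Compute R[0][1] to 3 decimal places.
End-effector y-axis (col 1 of R) = (0.4330,0.7500,-0.5000)
R[0][1] = 0.4330

0.433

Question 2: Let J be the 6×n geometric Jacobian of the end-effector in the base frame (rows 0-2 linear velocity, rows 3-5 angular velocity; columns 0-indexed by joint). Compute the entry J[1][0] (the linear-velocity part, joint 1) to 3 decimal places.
axis z_0 = ẑ; lever o_n−o_0 = (5.8199,-0.1622,-10.3993)
cross product → J_v[:, 0] = (0.1622,5.8199,-0.0000)
J_ω[:, 0] = z_0
entry J[1][0] = 5.8199

5.820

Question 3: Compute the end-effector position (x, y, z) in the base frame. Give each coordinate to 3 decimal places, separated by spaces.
after link 1: o_1 = (1.5000, 2.5981, 0.0000)
after link 2: o_2 = (6.2631, 4.8481, -2.5000)
after link 3: o_3 = (6.9952, 2.1160, -5.9641)
after link 4: o_4 = (4.5131, 1.8170, -8.5622)
after link 5: o_5 = (5.8199, -0.1622, -10.3993)

5.820 -0.162 -10.399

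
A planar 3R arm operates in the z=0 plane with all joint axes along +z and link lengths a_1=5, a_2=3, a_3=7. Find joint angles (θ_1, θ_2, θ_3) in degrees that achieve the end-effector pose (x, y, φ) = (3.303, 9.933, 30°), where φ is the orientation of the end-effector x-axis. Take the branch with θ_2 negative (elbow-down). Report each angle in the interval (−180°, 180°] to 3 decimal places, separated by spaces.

135.004 -60.008 -44.997

wrist centre = target − a_3·(cos φ, sin φ) = (-2.7592, 6.4330)
cos θ_2 = (48.9966−5²−3²)/(2·5·3) = 0.4999; θ_2 = -60.0076° (elbow-down)
β = atan2(6.4330,-2.7592) = 113.2150°; ψ = atan2(-2.5983,6.4997) = -21.7894°
θ_1 = β − ψ = 135.0043°
θ_3 = φ − θ_1 − θ_2 = -44.9967° (wrapped to (-180°,180°])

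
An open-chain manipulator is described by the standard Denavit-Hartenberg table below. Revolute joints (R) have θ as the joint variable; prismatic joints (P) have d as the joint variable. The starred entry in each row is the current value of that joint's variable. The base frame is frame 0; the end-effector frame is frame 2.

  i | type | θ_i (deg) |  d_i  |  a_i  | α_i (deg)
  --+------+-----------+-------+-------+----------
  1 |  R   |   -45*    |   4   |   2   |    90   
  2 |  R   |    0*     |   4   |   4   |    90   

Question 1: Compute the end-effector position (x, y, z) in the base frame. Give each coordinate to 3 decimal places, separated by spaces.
1.414 -7.071 4.000

after link 1: o_1 = (1.4142, -1.4142, 4.0000)
after link 2: o_2 = (1.4142, -7.0711, 4.0000)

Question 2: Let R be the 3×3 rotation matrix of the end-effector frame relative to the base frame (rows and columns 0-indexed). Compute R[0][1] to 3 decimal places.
End-effector y-axis (col 1 of R) = (-0.7071,-0.7071,0.0000)
R[0][1] = -0.7071

-0.707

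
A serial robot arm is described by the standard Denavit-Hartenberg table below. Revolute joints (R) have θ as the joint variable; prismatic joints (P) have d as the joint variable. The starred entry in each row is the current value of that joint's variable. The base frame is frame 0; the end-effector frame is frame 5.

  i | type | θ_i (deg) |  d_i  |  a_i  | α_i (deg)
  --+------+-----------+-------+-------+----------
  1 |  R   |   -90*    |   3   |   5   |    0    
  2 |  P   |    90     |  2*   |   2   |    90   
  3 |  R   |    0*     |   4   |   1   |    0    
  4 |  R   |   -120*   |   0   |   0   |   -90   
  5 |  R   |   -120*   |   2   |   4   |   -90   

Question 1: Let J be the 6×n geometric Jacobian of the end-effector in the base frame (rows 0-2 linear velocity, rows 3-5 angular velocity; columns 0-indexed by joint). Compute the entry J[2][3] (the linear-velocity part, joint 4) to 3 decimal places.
2.732

axis z_3 = (0.0000,-1.0000,0.0000); lever o_n−o_3 = (2.7321,-3.4641,0.7321)
cross product → J_v[:, 3] = (-0.7321,0.0000,2.7321)
J_ω[:, 3] = z_3
entry J[2][3] = 2.7321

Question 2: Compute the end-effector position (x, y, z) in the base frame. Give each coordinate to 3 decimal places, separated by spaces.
after link 1: o_1 = (0.0000, -5.0000, 3.0000)
after link 2: o_2 = (2.0000, -5.0000, 5.0000)
after link 3: o_3 = (3.0000, -9.0000, 5.0000)
after link 4: o_4 = (3.0000, -9.0000, 5.0000)
after link 5: o_5 = (5.7321, -12.4641, 5.7321)

5.732 -12.464 5.732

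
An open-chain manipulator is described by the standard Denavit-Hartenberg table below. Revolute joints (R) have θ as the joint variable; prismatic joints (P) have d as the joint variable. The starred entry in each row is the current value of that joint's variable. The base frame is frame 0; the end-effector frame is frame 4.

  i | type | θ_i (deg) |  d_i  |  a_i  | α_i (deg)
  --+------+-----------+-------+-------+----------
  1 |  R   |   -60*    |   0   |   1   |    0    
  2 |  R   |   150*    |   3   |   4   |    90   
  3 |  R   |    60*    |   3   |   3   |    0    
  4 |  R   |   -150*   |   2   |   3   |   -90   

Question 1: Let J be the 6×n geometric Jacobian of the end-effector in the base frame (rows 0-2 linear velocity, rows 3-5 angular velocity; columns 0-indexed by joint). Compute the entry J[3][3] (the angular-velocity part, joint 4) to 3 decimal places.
1.000

axis z_3 = (1.0000,0.0000,0.0000); lever o_n−o_3 = (2.0000,0.0000,-3.0000)
cross product → J_v[:, 3] = (-0.0000,3.0000,-0.0000)
J_ω[:, 3] = z_3
entry J[3][3] = 1.0000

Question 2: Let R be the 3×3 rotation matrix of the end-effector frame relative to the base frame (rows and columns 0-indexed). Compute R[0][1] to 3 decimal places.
-1.000

End-effector y-axis (col 1 of R) = (-1.0000,-0.0000,-0.0000)
R[0][1] = -1.0000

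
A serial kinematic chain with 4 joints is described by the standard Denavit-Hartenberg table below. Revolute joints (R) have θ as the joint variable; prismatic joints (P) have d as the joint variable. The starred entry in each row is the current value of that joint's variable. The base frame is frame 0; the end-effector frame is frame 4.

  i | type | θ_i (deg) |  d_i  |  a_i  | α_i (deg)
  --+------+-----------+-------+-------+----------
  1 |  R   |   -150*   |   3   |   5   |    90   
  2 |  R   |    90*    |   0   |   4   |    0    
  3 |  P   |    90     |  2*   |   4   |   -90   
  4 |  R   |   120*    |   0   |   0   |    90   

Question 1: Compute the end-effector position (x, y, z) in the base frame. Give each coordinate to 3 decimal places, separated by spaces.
-1.866 1.232 7.000

after link 1: o_1 = (-4.3301, -2.5000, 3.0000)
after link 2: o_2 = (-4.3301, -2.5000, 7.0000)
after link 3: o_3 = (-1.8660, 1.2321, 7.0000)
after link 4: o_4 = (-1.8660, 1.2321, 7.0000)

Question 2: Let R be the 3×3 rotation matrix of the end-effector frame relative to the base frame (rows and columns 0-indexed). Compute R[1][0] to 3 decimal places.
-1.000

End-effector x-axis (col 0 of R) = (0.0000,-1.0000,-0.0000)
R[1][0] = -1.0000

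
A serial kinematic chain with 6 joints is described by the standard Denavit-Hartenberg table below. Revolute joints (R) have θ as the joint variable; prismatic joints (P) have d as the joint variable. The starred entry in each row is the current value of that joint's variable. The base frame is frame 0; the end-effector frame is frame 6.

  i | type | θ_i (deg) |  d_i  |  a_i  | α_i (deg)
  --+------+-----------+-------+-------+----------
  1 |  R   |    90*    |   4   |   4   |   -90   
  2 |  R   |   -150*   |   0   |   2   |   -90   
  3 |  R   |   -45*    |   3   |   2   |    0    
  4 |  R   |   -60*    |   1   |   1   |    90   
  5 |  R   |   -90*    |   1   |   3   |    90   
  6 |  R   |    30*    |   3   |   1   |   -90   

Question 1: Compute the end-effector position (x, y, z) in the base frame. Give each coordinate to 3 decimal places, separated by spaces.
after link 1: o_1 = (0.0000, 4.0000, 4.0000)
after link 2: o_2 = (0.0000, 2.2679, 5.0000)
after link 3: o_3 = (-1.4142, 2.5432, 8.3052)
after link 4: o_4 = (-2.3801, 3.2673, 9.0418)
after link 5: o_5 = (-2.1213, 2.6039, 5.9608)
after link 6: o_6 = (0.9059, 1.9167, 5.3575)

0.906 1.917 5.358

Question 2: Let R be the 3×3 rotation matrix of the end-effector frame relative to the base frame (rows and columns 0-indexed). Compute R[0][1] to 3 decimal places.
End-effector y-axis (col 1 of R) = (-0.9659,0.2241,-0.1294)
R[0][1] = -0.9659

-0.966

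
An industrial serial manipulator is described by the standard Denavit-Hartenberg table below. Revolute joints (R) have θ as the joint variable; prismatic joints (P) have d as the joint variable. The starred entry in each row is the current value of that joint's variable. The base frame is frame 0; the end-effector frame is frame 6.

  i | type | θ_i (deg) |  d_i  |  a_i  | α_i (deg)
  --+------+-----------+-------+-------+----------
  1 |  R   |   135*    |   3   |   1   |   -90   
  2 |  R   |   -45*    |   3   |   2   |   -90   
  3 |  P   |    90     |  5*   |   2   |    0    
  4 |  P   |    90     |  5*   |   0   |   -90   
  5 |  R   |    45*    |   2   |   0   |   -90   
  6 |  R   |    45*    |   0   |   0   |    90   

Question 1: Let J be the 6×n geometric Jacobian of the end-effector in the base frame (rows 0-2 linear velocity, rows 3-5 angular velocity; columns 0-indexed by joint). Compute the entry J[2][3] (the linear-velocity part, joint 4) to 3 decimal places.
prismatic axis z_3 = (-0.5000,0.5000,-0.7071)
J_v[:, 3] = z_3; J_ω[:, 3] = (0,0,0)
entry J[2][3] = -0.7071

-0.707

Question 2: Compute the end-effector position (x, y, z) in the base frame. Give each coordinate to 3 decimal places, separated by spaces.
-8.828 4.586 -2.657

after link 1: o_1 = (-0.7071, 0.7071, 3.0000)
after link 2: o_2 = (-3.8284, -0.4142, 4.4142)
after link 3: o_3 = (-4.9142, 3.5000, 0.8787)
after link 4: o_4 = (-7.4142, 6.0000, -2.6569)
after link 5: o_5 = (-8.8284, 4.5858, -2.6569)
after link 6: o_6 = (-8.8284, 4.5858, -2.6569)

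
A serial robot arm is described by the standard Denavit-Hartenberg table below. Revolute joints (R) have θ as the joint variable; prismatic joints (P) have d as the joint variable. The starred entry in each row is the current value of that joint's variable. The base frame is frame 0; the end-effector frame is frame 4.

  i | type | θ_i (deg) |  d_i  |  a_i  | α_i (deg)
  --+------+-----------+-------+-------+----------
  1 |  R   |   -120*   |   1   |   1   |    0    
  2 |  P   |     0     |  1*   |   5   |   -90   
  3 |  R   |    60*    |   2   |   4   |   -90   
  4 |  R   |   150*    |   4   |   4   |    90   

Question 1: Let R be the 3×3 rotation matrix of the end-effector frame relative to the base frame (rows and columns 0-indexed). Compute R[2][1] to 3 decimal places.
End-effector y-axis (col 1 of R) = (0.4330,0.7500,-0.5000)
R[2][1] = -0.5000

-0.500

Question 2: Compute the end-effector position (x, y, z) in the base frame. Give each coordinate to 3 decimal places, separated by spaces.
after link 1: o_1 = (-0.5000, -0.8660, 1.0000)
after link 2: o_2 = (-3.0000, -5.1962, 2.0000)
after link 3: o_3 = (-2.2679, -7.9282, -1.4641)
after link 4: o_4 = (-1.4019, -2.4282, -0.4641)

-1.402 -2.428 -0.464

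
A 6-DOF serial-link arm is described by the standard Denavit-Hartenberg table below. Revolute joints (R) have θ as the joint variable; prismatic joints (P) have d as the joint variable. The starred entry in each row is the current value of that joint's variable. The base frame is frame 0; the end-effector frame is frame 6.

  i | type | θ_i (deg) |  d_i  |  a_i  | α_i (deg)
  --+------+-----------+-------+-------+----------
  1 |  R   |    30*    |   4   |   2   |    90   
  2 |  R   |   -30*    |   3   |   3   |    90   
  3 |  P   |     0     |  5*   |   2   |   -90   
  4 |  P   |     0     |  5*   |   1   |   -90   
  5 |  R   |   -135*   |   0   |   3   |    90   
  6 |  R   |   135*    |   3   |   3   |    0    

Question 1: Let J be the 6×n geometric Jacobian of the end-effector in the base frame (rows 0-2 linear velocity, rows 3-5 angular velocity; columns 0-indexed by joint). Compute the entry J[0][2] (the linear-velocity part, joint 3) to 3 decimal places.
prismatic axis z_2 = (-0.4330,-0.2500,-0.8660)
J_v[:, 2] = z_2; J_ω[:, 2] = (0,0,0)
entry J[0][2] = -0.4330

-0.433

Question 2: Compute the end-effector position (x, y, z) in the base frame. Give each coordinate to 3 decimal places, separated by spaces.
after link 1: o_1 = (1.7321, 1.0000, 4.0000)
after link 2: o_2 = (5.4821, -0.2990, 2.5000)
after link 3: o_3 = (4.8170, -0.6830, -2.8301)
after link 4: o_4 = (8.0670, -4.5801, -3.3301)
after link 5: o_5 = (7.5367, -7.3358, -2.2695)
after link 6: o_6 = (6.1786, -3.9384, -0.1217)

6.179 -3.938 -0.122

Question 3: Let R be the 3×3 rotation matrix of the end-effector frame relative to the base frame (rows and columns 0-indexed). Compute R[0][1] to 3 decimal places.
-0.181

End-effector y-axis (col 1 of R) = (-0.1812,0.4727,-0.8624)
R[0][1] = -0.1812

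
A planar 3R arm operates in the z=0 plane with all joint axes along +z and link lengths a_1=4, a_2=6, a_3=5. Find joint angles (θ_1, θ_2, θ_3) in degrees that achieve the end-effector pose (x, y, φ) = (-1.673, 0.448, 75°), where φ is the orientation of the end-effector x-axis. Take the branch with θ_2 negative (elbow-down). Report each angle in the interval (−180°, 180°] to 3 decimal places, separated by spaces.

-45.001 -119.997 -120.002

wrist centre = target − a_3·(cos φ, sin φ) = (-2.9671, -4.3816)
cos θ_2 = (28.0023−4²−6²)/(2·4·6) = -0.5000; θ_2 = -119.9968° (elbow-down)
β = atan2(-4.3816,-2.9671) = -124.1046°; ψ = atan2(-5.1963,1.0003) = -79.1039°
θ_1 = β − ψ = -45.0007°
θ_3 = φ − θ_1 − θ_2 = -120.0025° (wrapped to (-180°,180°])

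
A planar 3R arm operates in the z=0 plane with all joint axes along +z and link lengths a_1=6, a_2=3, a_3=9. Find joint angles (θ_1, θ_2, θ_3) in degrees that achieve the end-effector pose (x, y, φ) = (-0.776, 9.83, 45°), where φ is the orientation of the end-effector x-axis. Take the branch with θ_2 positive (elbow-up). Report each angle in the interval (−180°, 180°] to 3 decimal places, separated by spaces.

134.996 60.014 -150.009

wrist centre = target − a_3·(cos φ, sin φ) = (-7.1400, 3.4660)
cos θ_2 = (62.9925−6²−3²)/(2·6·3) = 0.4998; θ_2 = 60.0138° (elbow-up)
β = atan2(3.4660,-7.1400) = 154.1061°; ψ = atan2(2.5984,7.4994) = 19.1106°
θ_1 = β − ψ = 134.9955°
θ_3 = φ − θ_1 − θ_2 = -150.0094° (wrapped to (-180°,180°])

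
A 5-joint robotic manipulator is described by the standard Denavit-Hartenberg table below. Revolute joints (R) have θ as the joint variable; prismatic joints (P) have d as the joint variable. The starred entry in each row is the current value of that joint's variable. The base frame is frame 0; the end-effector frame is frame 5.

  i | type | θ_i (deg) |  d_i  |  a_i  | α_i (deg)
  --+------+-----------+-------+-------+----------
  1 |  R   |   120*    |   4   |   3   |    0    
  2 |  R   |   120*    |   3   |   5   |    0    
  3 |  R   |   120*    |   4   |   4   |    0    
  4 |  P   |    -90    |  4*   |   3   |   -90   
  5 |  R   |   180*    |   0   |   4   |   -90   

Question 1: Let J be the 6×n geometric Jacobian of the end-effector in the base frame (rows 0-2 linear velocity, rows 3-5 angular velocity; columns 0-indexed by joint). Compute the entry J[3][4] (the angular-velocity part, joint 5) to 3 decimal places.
1.000

axis z_4 = (1.0000,-0.0000,0.0000); lever o_n−o_4 = (0.0000,4.0000,0.0000)
cross product → J_v[:, 4] = (-0.0000,0.0000,4.0000)
J_ω[:, 4] = z_4
entry J[3][4] = 1.0000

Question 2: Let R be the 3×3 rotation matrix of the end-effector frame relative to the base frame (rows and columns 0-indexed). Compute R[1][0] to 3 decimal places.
1.000

End-effector x-axis (col 0 of R) = (0.0000,1.0000,-0.0000)
R[1][0] = 1.0000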